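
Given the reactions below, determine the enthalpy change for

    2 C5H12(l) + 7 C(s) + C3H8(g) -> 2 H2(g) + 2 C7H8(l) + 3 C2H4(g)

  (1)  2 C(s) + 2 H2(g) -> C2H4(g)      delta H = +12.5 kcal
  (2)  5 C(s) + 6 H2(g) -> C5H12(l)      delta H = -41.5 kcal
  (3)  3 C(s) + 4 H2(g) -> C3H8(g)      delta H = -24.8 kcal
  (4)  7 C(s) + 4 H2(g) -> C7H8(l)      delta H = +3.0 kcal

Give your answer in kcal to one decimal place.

(1) × 3 (scale by 3 for the 3 C2H4(g)): (3)·(+12.5) = +37.5 kcal
(2) reversed and × 2 (reverse to put C5H12(l) on the reactant side; ×2 to match 2 C5H12(l) in the target): (-2)·(-41.5) = +83.0 kcal
(3) reversed (reverse to put C3H8(g) on the reactant side): +24.8 kcal
(4) × 2 (scale by 2 for the 2 C7H8(l)): (2)·(+3.0) = +6.0 kcal
Since enthalpy is a state function, delta H = (+37.5) + (+83.0) + (+24.8) + (+6.0) = 151.3 kcal

delta H = 151.3 kcal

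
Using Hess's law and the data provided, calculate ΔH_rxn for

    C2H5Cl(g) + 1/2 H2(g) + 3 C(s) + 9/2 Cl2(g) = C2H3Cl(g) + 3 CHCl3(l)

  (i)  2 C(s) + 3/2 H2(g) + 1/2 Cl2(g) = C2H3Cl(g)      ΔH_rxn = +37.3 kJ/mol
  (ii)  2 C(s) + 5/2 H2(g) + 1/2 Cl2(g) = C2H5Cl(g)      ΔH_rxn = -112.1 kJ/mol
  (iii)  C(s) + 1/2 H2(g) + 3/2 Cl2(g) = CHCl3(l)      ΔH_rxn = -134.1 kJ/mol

ΔH_rxn = -252.9 kJ/mol

(i) as written: +37.3 kJ/mol
(ii) reversed: +112.1 kJ/mol
(iii) × 3: (3)·(-134.1) = -402.3 kJ/mol
Combining the equations, ΔH_rxn = (1)·(+37.3) + (-1)·(-112.1) + (3)·(-134.1) = -252.9 kJ/mol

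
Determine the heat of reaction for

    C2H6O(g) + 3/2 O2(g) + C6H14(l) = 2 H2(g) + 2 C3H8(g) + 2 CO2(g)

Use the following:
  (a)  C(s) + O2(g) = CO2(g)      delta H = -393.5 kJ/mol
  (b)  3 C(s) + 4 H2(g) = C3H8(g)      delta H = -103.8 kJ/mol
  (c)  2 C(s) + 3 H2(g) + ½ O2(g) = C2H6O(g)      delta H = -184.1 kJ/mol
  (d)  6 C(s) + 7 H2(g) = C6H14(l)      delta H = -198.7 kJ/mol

(a) × 2: (2)·(-393.5) = -787.0 kJ/mol
(b) × 2: (2)·(-103.8) = -207.6 kJ/mol
(c) reversed: +184.1 kJ/mol
(d) reversed: +198.7 kJ/mol
delta H = (2)·(-393.5) + (2)·(-103.8) + (-1)·(-184.1) + (-1)·(-198.7) = -611.8 kJ/mol

delta H = -611.8 kJ/mol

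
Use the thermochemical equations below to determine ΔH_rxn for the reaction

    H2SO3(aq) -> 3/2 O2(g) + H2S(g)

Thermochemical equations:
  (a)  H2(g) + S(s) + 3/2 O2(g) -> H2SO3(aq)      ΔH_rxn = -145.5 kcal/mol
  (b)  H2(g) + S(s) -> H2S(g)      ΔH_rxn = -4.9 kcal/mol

(a) reversed (reverse to put H2SO3(aq) on the reactant side): +145.5 kcal/mol
(b) as written (H2S(g) already on the product side): -4.9 kcal/mol
Combining the equations, ΔH_rxn = (-1)·(-145.5) + (1)·(-4.9) = 140.6 kcal/mol

ΔH_rxn = 140.6 kcal/mol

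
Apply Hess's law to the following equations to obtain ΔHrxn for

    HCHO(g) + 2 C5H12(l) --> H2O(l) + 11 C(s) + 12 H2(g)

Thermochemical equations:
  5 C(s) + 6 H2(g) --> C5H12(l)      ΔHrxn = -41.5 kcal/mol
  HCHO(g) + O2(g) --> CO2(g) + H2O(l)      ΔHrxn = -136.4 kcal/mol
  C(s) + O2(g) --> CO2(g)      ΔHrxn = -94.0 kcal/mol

ΔHrxn = 40.6 kcal/mol

equation 1 reversed and × 2 (reverse to put C5H12(l) on the reactant side; scale by 2 for the 2 C5H12(l)): (-2)·(-41.5) = +83.0 kcal/mol
equation 2 as written (HCHO(g) already on the reactant side): -136.4 kcal/mol
equation 3 reversed: +94.0 kcal/mol
ΔHrxn = (-2)·(-41.5) + (1)·(-136.4) + (-1)·(-94.0) = 40.6 kcal/mol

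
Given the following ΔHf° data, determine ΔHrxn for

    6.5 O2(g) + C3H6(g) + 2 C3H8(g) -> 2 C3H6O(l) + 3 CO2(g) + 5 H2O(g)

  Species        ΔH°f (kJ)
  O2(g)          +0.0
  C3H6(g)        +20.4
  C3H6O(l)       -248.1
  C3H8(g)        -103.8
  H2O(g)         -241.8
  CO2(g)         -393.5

ΔHrxn = -2698.5 kJ

Products: 2·(-248.1) + 3·(-393.5) + 5·(-241.8) = -2885.7
Reactants: 13/2·(+0.0) + 1·(+20.4) + 2·(-103.8) = -187.2
ΔHrxn = (-2885.7) − (-187.2) = -2698.5 kJ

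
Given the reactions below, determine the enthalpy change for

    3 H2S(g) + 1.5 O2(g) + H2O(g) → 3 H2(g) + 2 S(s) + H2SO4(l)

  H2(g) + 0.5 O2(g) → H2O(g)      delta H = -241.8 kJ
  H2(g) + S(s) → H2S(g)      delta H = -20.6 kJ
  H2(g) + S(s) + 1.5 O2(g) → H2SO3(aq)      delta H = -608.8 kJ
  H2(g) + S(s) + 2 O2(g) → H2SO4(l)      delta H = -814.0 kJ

equation 1 reversed: +241.8 kJ
equation 2 reversed and × 3: (-3)·(-20.6) = +61.8 kJ
equation 3: not needed.
equation 4 as written: -814.0 kJ
Summing the manipulated equations, delta H = (+241.8) + (+61.8) + (-814.0) = -510.4 kJ

delta H = -510.4 kJ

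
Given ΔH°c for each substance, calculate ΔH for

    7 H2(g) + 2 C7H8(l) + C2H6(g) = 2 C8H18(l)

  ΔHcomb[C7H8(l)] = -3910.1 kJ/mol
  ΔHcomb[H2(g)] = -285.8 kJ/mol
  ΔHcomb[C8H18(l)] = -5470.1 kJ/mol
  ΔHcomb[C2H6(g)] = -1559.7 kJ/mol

ΔH = -440.3 kJ/mol

Using ΔH = Σ nΔHc°(reactants) − Σ nΔHc°(products):
= [7·(-285.8) + 2·(-3910.1) + 1·(-1559.7)] − [2·(-5470.1)]
= -440.3 kJ/mol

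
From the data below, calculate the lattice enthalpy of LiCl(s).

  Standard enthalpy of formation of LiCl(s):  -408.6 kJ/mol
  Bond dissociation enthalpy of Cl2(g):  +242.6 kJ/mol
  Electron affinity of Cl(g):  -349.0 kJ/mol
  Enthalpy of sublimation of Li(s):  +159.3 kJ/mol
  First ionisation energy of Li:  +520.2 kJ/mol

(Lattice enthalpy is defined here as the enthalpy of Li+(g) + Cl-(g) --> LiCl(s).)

ΔHf° = 1·ΔHsub + 1·(ΣIE) + 1/2·D(Cl2) + 1·EA + U
-408.6 = 1·(+159.3) + 1·(+520.2) + 1/2·(+242.6) + 1·(-349.0) + U
U = -408.6 − (+451.8) = -860.4 kJ/mol

U = -860.4 kJ/mol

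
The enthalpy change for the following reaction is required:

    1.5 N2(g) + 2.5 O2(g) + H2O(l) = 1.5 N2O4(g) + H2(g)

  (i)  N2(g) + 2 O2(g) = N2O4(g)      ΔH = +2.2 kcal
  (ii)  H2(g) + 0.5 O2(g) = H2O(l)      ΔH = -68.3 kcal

(i) × 3/2 (scale by 3/2 for the 3/2 N2O4(g)): (3/2)·(+2.2) = +3.3 kcal
(ii) reversed (reverse to put H2O(l) on the reactant side): +68.3 kcal
Summing the manipulated equations, ΔH = (+3.3) + (+68.3) = 71.6 kcal

ΔH = 71.6 kcal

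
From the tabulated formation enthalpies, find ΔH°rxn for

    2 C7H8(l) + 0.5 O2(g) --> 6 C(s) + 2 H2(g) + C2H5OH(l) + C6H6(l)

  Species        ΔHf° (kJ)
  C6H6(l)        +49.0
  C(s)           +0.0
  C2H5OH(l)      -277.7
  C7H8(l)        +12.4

ΔH°rxn = -253.5 kJ

Products: 6·(+0.0) + 2·(+0.0) + 1·(-277.7) + 1·(+49.0) = -228.7
Reactants: 2·(+12.4) + 1/2·(+0.0) = +24.8
ΔH°rxn = (-228.7) − (+24.8) = -253.5 kJ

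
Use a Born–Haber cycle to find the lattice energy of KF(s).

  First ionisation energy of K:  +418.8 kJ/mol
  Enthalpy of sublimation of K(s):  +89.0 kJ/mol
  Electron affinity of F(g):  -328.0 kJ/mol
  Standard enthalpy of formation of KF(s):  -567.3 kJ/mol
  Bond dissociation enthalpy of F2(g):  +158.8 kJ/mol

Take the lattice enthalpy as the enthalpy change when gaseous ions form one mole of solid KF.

ΔHf° = 1·ΔHsub + 1·(ΣIE) + 1/2·D(F2) + 1·EA + U
-567.3 = 1·(+89.0) + 1·(+418.8) + 1/2·(+158.8) + 1·(-328.0) + U
U = -567.3 − (+259.2) = -826.5 kJ/mol

U = -826.5 kJ/mol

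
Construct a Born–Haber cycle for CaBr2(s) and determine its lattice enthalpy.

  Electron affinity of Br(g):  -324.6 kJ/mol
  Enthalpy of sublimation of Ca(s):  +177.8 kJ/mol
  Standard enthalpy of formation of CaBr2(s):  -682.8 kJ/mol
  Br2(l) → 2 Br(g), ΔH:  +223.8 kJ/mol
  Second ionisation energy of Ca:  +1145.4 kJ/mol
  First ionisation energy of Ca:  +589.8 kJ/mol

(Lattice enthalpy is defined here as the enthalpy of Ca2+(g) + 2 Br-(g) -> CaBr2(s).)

ΔHf° = 1·ΔHsub + 1·(ΣIE) + 1·D(Br2) + 2·EA + U
-682.8 = 1·(+177.8) + 1·(+1735.2) + 1·(+223.8) + 2·(-324.6) + U
U = -682.8 − (+1487.6) = -2170.4 kJ/mol

U = -2170.4 kJ/mol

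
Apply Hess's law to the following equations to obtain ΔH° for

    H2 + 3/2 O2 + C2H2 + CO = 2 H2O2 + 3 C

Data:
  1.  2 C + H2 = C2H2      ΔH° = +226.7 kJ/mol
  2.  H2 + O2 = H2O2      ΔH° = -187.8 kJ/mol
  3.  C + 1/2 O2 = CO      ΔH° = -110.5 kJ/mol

eq. 1 reversed: -226.7 kJ/mol
eq. 2 × 2: (2)·(-187.8) = -375.6 kJ/mol
eq. 3 reversed: +110.5 kJ/mol
ΔH° = (-226.7) + (-375.6) + (+110.5) = -491.8 kJ/mol

ΔH° = -491.8 kJ/mol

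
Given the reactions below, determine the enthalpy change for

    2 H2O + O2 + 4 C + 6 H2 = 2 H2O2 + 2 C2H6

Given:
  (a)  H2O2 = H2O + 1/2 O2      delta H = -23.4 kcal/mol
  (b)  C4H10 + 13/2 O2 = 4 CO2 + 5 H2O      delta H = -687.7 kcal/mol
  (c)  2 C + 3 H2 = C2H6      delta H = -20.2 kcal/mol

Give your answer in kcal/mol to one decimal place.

(a) reversed and × 2 (H2O2 must end up as a product; scale by 2 for the 2 H2O2): (-2)·(-23.4) = +46.8 kcal/mol
(b): not needed (C4H10 appears nowhere else).
(c) × 2 (×2 to match 2 C2H6 in the target): (2)·(-20.2) = -40.4 kcal/mol
delta H = (+46.8) + (-40.4) = 6.4 kcal/mol

delta H = 6.4 kcal/mol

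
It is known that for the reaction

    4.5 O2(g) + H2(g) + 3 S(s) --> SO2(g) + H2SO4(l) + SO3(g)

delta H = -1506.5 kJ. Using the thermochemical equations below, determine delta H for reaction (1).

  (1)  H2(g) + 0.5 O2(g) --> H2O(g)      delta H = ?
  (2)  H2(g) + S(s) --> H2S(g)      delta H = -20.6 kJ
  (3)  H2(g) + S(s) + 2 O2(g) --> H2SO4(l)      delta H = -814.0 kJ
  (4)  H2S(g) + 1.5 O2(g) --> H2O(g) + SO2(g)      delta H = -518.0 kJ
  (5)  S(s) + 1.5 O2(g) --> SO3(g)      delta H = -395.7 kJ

(1) reversed: contributes −x
(2) as written: -20.6 kJ
(3) as written: -814.0 kJ
(4) as written: -518.0 kJ
(5) as written: -395.7 kJ
-1506.5 = (-20.6) + (-814.0) + (-518.0) + (-395.7) − x
x = (-1506.5 − (-1748.3)) / (-1) = -241.8 kJ

delta H = -241.8 kJ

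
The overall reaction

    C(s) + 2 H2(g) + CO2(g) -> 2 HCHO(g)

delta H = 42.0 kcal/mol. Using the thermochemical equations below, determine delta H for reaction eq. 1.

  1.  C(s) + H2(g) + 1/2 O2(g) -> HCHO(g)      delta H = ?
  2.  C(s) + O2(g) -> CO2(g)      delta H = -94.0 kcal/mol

eq. 1 × 2: contributes 2·x
eq. 2 reversed: +94.0 kcal/mol
+42.0 = (+94.0) + 2·x
x = (+42.0 − (+94.0)) / (2) = -26.0 kcal/mol

delta H = -26.0 kcal/mol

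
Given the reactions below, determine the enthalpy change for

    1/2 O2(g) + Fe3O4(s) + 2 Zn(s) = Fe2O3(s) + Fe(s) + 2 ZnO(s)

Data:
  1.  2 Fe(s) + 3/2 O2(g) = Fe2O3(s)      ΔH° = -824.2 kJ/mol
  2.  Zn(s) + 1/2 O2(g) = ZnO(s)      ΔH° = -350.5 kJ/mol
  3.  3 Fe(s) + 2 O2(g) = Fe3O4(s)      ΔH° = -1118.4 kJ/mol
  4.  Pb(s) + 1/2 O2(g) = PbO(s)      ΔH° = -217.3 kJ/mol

eq. 1 as written (Fe2O3(s) already on the product side): -824.2 kJ/mol
eq. 2 × 2 (scale by 2 for the 2 ZnO(s)): (2)·(-350.5) = -701.0 kJ/mol
eq. 3 reversed (reverse to put Fe3O4(s) on the reactant side): +1118.4 kJ/mol
eq. 4: not needed (Pb(s) appears nowhere else).
Combining the equations, ΔH° = (1)·(-824.2) + (2)·(-350.5) + (-1)·(-1118.4) = -406.8 kJ/mol

ΔH° = -406.8 kJ/mol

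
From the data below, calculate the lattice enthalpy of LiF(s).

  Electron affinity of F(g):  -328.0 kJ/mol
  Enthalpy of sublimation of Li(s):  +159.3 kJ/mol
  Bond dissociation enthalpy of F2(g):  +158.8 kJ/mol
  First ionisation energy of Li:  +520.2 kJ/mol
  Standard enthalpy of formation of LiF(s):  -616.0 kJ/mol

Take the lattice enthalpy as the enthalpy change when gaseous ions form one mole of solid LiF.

U = -1046.9 kJ/mol

ΔHf° = 1·ΔHsub + 1·(ΣIE) + 1/2·D(F2) + 1·EA + U
-616.0 = 1·(+159.3) + 1·(+520.2) + 1/2·(+158.8) + 1·(-328.0) + U
U = -616.0 − (+430.9) = -1046.9 kJ/mol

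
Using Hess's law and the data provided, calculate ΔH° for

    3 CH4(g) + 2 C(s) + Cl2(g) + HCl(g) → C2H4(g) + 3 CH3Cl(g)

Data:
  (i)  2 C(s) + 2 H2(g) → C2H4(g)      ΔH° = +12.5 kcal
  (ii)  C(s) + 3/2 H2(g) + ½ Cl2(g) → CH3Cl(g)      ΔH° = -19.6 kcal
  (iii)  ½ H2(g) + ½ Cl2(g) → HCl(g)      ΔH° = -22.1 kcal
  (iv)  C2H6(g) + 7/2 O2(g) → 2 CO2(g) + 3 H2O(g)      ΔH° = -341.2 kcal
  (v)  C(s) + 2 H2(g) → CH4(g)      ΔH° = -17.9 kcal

(i) as written: +12.5 kcal
(ii) × 3: (3)·(-19.6) = -58.8 kcal
(iii) reversed: +22.1 kcal
(iv): not needed.
(v) reversed and × 3: (-3)·(-17.9) = +53.7 kcal
Combining the equations, ΔH° = (+12.5) + (-58.8) + (+22.1) + (+53.7) = 29.5 kcal

ΔH° = 29.5 kcal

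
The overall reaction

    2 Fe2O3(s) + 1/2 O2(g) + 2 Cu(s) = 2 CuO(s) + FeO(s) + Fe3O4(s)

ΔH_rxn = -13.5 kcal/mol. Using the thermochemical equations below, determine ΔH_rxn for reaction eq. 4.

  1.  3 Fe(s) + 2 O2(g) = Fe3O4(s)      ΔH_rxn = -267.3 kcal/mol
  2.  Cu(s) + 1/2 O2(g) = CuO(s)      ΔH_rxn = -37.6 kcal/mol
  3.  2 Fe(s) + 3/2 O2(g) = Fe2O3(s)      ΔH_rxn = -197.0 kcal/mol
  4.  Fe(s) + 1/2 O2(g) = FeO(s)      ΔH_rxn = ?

eq. 1 as written (Fe3O4(s) already on the product side): -267.3 kcal/mol
eq. 2 × 2 (×2 to match 2 CuO(s) in the target): (2)·(-37.6) = -75.2 kcal/mol
eq. 3 reversed and × 2 (reverse to put Fe2O3(s) on the reactant side; scale by 2 for the 2 Fe2O3(s)): (-2)·(-197.0) = +394.0 kcal/mol
eq. 4 as written (FeO(s) already on the product side): contributes x
-13.5 = (-267.3) + (-75.2) + (+394.0) + x
x = (-13.5 − (+51.5)) / (1) = -65.0 kcal/mol

ΔH_rxn = -65.0 kcal/mol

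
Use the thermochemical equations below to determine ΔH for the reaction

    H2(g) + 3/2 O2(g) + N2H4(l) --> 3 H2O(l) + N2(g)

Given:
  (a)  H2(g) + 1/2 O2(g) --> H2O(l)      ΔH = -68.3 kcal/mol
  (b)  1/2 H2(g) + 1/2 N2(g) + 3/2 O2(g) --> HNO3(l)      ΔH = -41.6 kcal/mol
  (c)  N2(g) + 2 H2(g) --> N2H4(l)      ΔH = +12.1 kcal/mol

ΔH = -217.0 kcal/mol

(a) × 3: (3)·(-68.3) = -204.9 kcal/mol
(b): not needed.
(c) reversed: -12.1 kcal/mol
By Hess's law, ΔH = (3)·(-68.3) + (-1)·(+12.1) = -217.0 kcal/mol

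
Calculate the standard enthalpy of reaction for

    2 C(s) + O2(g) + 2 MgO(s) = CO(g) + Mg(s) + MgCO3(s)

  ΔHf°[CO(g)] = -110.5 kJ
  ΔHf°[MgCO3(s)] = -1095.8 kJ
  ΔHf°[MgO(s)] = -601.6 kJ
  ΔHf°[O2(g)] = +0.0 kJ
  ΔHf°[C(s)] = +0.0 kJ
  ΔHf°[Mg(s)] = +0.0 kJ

ΔH_rxn = -3.1 kJ

ΔH°rxn = Σ nΔHf°(products) − Σ nΔHf°(reactants).
Products: 1·(-110.5) + 1·(+0.0) + 1·(-1095.8) = -1206.3
Reactants: 2·(+0.0) + 1·(+0.0) + 2·(-601.6) = -1203.2
ΔH_rxn = (-1206.3) − (-1203.2) = -3.1 kJ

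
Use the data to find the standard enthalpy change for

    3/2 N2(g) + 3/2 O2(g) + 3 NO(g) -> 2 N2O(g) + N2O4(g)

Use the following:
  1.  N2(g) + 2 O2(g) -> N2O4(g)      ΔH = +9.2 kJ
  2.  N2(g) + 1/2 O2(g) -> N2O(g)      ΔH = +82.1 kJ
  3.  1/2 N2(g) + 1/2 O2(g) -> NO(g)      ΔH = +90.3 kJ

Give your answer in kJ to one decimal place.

ΔH = -97.5 kJ

eq. 1 as written: +9.2 kJ
eq. 2 × 2: (2)·(+82.1) = +164.2 kJ
eq. 3 reversed and × 3: (-3)·(+90.3) = -270.9 kJ
By Hess's law, ΔH = (+9.2) + (+164.2) + (-270.9) = -97.5 kJ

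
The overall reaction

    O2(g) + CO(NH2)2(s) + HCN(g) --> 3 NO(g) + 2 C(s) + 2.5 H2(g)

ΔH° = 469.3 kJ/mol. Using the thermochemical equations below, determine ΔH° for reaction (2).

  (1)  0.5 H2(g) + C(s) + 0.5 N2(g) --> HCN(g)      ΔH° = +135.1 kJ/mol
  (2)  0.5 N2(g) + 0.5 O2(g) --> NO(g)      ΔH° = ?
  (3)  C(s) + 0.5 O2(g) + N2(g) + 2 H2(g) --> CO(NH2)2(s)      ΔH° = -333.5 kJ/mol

(1) reversed: -135.1 kJ/mol
(2) × 3: contributes 3·x
(3) reversed: +333.5 kJ/mol
+469.3 = (-135.1) + (+333.5) + 3·x
x = (+469.3 − (+198.4)) / (3) = 90.3 kJ/mol

ΔH° = 90.3 kJ/mol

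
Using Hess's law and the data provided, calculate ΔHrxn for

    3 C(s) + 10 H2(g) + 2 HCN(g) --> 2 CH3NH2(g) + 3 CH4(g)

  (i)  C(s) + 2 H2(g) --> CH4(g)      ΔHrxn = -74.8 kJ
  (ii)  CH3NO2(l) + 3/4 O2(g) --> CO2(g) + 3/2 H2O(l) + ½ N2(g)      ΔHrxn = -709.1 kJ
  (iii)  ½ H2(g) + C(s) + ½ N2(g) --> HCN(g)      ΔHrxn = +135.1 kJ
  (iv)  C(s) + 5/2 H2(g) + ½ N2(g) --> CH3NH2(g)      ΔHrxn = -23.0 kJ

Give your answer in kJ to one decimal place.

(i) × 3 (×3 to match 3 CH4(g) in the target): (3)·(-74.8) = -224.4 kJ
(ii): not needed (H2O(l) appears nowhere else).
(iii) reversed and × 2 (HCN(g) must end up as a reactant; scale by 2 for the 2 HCN(g)): (-2)·(+135.1) = -270.2 kJ
(iv) × 2 (×2 to match 2 CH3NH2(g) in the target): (2)·(-23.0) = -46.0 kJ
ΔHrxn = (-224.4) + (-270.2) + (-46.0) = -540.6 kJ

ΔHrxn = -540.6 kJ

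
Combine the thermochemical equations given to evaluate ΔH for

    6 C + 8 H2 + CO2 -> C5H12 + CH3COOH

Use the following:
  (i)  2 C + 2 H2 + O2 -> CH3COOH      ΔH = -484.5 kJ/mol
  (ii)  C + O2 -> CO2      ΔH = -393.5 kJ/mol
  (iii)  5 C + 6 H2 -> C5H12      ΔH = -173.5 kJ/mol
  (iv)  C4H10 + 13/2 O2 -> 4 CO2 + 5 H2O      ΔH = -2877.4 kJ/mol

(i) as written (CH3COOH already on the product side): -484.5 kJ/mol
(ii) reversed: +393.5 kJ/mol
(iii) as written (C5H12 already on the product side): -173.5 kJ/mol
(iv): not needed (C4H10 appears nowhere else).
Since enthalpy is a state function, ΔH = (1)·(-484.5) + (-1)·(-393.5) + (1)·(-173.5) = -264.5 kJ/mol

ΔH = -264.5 kJ/mol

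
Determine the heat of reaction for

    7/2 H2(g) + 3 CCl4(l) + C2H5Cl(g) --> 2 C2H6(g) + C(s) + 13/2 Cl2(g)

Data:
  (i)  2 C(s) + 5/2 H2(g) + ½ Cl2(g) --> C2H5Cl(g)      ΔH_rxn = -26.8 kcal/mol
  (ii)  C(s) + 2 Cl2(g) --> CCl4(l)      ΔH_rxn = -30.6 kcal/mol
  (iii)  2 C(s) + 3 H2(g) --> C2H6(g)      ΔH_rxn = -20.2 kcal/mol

ΔH_rxn = 78.2 kcal/mol

(i) reversed (reverse to put C2H5Cl(g) on the reactant side): +26.8 kcal/mol
(ii) reversed and × 3 (reverse to put CCl4(l) on the reactant side; ×3 to match 3 CCl4(l) in the target): (-3)·(-30.6) = +91.8 kcal/mol
(iii) × 2 (scale by 2 for the 2 C2H6(g)): (2)·(-20.2) = -40.4 kcal/mol
ΔH_rxn = (-1)·(-26.8) + (-3)·(-30.6) + (2)·(-20.2) = 78.2 kcal/mol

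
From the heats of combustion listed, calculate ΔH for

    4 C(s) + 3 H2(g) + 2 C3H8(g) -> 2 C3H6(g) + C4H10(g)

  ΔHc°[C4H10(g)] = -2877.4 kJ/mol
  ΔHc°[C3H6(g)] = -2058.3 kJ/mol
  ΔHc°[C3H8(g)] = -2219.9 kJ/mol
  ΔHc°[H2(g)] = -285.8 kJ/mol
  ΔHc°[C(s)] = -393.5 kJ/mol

With combustion enthalpies, reactants minus products:
= [4·(-393.5) + 3·(-285.8) + 2·(-2219.9)] − [2·(-2058.3) + 1·(-2877.4)]
= 122.8 kJ/mol

ΔH = 122.8 kJ/mol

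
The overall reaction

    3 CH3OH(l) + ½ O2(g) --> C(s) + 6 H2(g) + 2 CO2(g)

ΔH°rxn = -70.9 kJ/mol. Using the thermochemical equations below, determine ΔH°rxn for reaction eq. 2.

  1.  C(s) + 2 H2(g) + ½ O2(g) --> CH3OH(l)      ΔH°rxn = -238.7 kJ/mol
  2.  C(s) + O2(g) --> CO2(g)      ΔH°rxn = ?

ΔH°rxn = -393.5 kJ/mol

eq. 1 reversed and × 3 (reverse to put CH3OH(l) on the reactant side; ×3 to match 3 CH3OH(l) in the target): (-3)·(-238.7) = +716.1 kJ/mol
eq. 2 × 2 (scale by 2 for the 2 CO2(g)): contributes 2·x
-70.9 = (+716.1) + 2·x
x = (-70.9 − (+716.1)) / (2) = -393.5 kJ/mol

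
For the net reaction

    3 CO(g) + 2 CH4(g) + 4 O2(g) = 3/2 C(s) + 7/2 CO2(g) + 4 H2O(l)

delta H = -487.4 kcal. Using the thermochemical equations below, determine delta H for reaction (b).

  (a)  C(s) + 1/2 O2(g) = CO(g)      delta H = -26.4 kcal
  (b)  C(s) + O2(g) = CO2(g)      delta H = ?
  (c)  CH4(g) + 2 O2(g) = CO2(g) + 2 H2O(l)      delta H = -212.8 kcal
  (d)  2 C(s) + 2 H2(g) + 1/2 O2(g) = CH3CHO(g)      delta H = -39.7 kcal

(a) reversed and × 3 (CO(g) must end up as a reactant; ×3 to match 3 CO(g) in the target): (-3)·(-26.4) = +79.2 kcal
(b) × 3/2: contributes 3/2·x
(c) × 2 (×2 to match 2 CH4(g) in the target): (2)·(-212.8) = -425.6 kcal
(d): not needed (CH3CHO(g) appears nowhere else).
-487.4 = (+79.2) + (-425.6) + 3/2·x
x = (-487.4 − (-346.4)) / (3/2) = -94.0 kcal

delta H = -94.0 kcal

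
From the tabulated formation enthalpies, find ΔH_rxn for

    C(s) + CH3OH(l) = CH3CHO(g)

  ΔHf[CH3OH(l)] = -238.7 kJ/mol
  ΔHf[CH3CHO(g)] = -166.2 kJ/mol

Products: 1·(-166.2) = -166.2
Reactants: 1·(+0.0) + 1·(-238.7) = -238.7
ΔH_rxn = (-166.2) − (-238.7) = 72.5 kJ/mol

ΔH_rxn = 72.5 kJ/mol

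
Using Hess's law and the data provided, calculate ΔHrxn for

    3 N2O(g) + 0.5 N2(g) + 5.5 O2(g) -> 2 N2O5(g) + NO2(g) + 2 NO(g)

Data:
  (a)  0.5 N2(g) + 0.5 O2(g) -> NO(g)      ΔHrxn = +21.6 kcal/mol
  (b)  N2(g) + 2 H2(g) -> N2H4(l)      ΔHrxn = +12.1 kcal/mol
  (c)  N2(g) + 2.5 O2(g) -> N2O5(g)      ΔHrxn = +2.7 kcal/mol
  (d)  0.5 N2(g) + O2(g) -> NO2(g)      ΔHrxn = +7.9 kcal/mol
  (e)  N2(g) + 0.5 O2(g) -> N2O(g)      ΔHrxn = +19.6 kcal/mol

ΔHrxn = -2.3 kcal/mol

(a) × 2 (×2 to match 2 NO(g) in the target): (2)·(+21.6) = +43.2 kcal/mol
(b): not needed (N2H4(l) appears nowhere else).
(c) × 2 (×2 to match 2 N2O5(g) in the target): (2)·(+2.7) = +5.4 kcal/mol
(d) as written (NO2(g) already on the product side): +7.9 kcal/mol
(e) reversed and × 3 (reverse to put N2O(g) on the reactant side; scale by 3 for the 3 N2O(g)): (-3)·(+19.6) = -58.8 kcal/mol
Summing the manipulated equations, ΔHrxn = (+43.2) + (+5.4) + (+7.9) + (-58.8) = -2.3 kcal/mol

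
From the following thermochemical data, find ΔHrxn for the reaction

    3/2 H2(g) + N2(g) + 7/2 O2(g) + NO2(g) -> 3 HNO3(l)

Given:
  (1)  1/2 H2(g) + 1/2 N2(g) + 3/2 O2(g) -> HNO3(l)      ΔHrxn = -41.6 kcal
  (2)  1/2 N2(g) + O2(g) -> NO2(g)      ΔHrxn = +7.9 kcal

ΔHrxn = -132.7 kcal

(1) × 3 (scale by 3 for the 3 HNO3(l)): (3)·(-41.6) = -124.8 kcal
(2) reversed (reverse to put NO2(g) on the reactant side): -7.9 kcal
ΔHrxn = (3)·(-41.6) + (-1)·(+7.9) = -132.7 kcal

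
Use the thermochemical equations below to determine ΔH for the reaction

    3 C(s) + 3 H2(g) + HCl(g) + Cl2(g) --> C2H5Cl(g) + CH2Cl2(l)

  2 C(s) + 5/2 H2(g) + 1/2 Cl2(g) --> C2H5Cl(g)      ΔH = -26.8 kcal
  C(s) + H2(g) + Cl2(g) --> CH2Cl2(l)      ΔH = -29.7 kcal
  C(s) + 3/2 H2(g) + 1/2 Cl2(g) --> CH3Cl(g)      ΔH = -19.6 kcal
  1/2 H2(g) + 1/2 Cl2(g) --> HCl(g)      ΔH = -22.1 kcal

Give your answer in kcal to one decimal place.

equation 1 as written: -26.8 kcal
equation 2 as written: -29.7 kcal
equation 3: not needed.
equation 4 reversed: +22.1 kcal
By Hess's law, ΔH = (1)·(-26.8) + (1)·(-29.7) + (-1)·(-22.1) = -34.4 kcal

ΔH = -34.4 kcal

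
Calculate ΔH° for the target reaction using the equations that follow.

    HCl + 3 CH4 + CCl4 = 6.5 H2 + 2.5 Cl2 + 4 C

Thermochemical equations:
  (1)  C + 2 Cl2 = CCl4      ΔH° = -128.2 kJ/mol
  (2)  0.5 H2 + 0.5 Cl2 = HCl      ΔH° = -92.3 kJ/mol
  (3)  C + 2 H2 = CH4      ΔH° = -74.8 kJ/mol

(1) reversed (reverse to put CCl4 on the reactant side): +128.2 kJ/mol
(2) reversed (HCl must end up as a reactant): +92.3 kJ/mol
(3) reversed and × 3 (reverse to put CH4 on the reactant side; ×3 to match 3 CH4 in the target): (-3)·(-74.8) = +224.4 kJ/mol
ΔH° = (+128.2) + (+92.3) + (+224.4) = 444.9 kJ/mol

ΔH° = 444.9 kJ/mol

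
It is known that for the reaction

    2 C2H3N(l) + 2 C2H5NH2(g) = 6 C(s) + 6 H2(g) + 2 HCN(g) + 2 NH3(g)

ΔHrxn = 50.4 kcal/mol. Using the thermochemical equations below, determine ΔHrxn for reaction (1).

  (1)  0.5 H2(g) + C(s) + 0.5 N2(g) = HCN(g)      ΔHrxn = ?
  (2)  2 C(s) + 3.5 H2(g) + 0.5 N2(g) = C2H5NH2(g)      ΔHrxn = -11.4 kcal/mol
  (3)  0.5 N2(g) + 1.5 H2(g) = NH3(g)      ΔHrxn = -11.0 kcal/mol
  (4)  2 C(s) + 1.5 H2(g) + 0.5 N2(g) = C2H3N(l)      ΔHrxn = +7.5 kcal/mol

(1) × 2 (×2 to match 2 HCN(g) in the target): contributes 2·x
(2) reversed and × 2 (reverse to put C2H5NH2(g) on the reactant side; ×2 to match 2 C2H5NH2(g) in the target): (-2)·(-11.4) = +22.8 kcal/mol
(3) × 2 (×2 to match 2 NH3(g) in the target): (2)·(-11.0) = -22.0 kcal/mol
(4) reversed and × 2 (C2H3N(l) must end up as a reactant; ×2 to match 2 C2H3N(l) in the target): (-2)·(+7.5) = -15.0 kcal/mol
+50.4 = (+22.8) + (-22.0) + (-15.0) + 2·x
x = (+50.4 − (-14.2)) / (2) = 32.3 kcal/mol

ΔHrxn = 32.3 kcal/mol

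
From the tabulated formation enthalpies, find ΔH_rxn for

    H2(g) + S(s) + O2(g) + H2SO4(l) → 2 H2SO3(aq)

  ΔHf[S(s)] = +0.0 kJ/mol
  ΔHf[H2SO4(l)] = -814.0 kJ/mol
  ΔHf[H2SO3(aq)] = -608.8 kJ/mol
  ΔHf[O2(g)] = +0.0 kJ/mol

ΔH_rxn = -403.6 kJ/mol

Products: 2·(-608.8) = -1217.6
Reactants: 1·(+0.0) + 1·(+0.0) + 1·(+0.0) + 1·(-814.0) = -814.0
ΔH_rxn = (-1217.6) − (-814.0) = -403.6 kJ/mol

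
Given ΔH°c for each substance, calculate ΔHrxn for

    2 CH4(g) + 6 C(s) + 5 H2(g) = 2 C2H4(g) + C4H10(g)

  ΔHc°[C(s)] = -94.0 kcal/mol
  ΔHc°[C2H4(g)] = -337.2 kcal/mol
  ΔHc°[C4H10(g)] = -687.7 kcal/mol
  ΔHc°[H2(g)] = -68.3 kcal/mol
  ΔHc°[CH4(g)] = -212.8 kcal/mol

Using ΔH = Σ nΔHc°(reactants) − Σ nΔHc°(products):
= [2·(-212.8) + 6·(-94.0) + 5·(-68.3)] − [2·(-337.2) + 1·(-687.7)]
= 31.0 kcal/mol

ΔHrxn = 31.0 kcal/mol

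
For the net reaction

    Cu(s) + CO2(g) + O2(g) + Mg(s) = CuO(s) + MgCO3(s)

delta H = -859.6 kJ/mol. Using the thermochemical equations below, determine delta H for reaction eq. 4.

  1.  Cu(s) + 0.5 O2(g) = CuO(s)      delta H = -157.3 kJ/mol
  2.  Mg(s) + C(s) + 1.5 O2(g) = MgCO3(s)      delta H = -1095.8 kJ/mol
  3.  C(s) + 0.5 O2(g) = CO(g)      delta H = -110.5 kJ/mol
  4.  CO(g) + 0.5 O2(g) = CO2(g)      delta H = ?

eq. 1 as written: -157.3 kJ/mol
eq. 2 as written: -1095.8 kJ/mol
eq. 3 reversed: +110.5 kJ/mol
eq. 4 reversed: contributes −x
-859.6 = (-157.3) + (-1095.8) + (+110.5) − x
x = (-859.6 − (-1142.6)) / (-1) = -283.0 kJ/mol

delta H = -283.0 kJ/mol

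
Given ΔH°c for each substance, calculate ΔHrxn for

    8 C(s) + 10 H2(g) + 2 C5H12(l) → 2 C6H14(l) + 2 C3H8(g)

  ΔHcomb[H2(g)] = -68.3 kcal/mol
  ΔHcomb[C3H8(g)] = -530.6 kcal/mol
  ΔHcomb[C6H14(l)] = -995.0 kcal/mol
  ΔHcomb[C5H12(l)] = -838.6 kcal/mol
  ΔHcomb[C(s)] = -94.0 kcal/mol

With combustion enthalpies, reactants minus products:
= [8·(-94.0) + 10·(-68.3) + 2·(-838.6)] − [2·(-995.0) + 2·(-530.6)]
= -61.0 kcal/mol

ΔHrxn = -61.0 kcal/mol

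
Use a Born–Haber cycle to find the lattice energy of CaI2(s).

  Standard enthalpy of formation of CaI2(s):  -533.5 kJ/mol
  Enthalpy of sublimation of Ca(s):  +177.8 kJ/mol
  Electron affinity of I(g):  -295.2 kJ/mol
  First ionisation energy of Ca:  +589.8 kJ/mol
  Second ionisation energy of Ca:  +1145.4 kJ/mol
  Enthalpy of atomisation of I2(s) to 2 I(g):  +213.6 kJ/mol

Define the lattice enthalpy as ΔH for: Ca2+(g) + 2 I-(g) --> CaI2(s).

U = -2069.7 kJ/mol

ΔHf° = 1·ΔHsub + 1·(ΣIE) + 1·D(I2) + 2·EA + U
-533.5 = 1·(+177.8) + 1·(+1735.2) + 1·(+213.6) + 2·(-295.2) + U
U = -533.5 − (+1536.2) = -2069.7 kJ/mol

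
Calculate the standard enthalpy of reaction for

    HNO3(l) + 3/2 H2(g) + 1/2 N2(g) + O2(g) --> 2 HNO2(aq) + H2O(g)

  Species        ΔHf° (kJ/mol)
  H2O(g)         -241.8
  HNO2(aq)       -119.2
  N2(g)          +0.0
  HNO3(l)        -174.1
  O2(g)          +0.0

ΔH°rxn = -306.1 kJ/mol

ΔH°rxn = Σ nΔHf°(products) − Σ nΔHf°(reactants).
Products: 2·(-119.2) + 1·(-241.8) = -480.2
Reactants: 1·(-174.1) + 3/2·(+0.0) + 1/2·(+0.0) + 1·(+0.0) = -174.1
ΔH°rxn = (-480.2) − (-174.1) = -306.1 kJ/mol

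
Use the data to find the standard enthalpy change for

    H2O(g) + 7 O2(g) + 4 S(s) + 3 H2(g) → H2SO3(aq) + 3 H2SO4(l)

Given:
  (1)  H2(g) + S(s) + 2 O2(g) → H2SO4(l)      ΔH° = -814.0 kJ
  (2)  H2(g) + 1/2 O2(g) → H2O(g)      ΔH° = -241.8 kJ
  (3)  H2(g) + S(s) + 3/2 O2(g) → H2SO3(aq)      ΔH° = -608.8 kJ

(1) × 3 (scale by 3 for the 3 H2SO4(l)): (3)·(-814.0) = -2442.0 kJ
(2) reversed (H2O(g) must end up as a reactant): +241.8 kJ
(3) as written (H2SO3(aq) already on the product side): -608.8 kJ
By Hess's law, ΔH° = (3)·(-814.0) + (-1)·(-241.8) + (1)·(-608.8) = -2809.0 kJ

ΔH° = -2809.0 kJ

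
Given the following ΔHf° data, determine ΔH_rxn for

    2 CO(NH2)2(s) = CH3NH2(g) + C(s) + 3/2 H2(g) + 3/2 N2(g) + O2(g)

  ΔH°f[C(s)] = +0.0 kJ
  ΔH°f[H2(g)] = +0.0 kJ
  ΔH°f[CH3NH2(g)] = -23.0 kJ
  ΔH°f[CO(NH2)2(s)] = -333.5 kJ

Products: 1·(-23.0) + 1·(+0.0) + 3/2·(+0.0) + 3/2·(+0.0) + 1·(+0.0) = -23.0
Reactants: 2·(-333.5) = -667.0
ΔH_rxn = (-23.0) − (-667.0) = 644.0 kJ

ΔH_rxn = 644.0 kJ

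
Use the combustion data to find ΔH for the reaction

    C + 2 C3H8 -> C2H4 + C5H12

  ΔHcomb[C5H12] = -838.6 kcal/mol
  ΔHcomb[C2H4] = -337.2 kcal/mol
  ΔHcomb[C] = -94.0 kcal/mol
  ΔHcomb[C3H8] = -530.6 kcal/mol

ΔH = 20.6 kcal/mol

With combustion enthalpies, reactants minus products:
= [1·(-94.0) + 2·(-530.6)] − [1·(-337.2) + 1·(-838.6)]
= 20.6 kcal/mol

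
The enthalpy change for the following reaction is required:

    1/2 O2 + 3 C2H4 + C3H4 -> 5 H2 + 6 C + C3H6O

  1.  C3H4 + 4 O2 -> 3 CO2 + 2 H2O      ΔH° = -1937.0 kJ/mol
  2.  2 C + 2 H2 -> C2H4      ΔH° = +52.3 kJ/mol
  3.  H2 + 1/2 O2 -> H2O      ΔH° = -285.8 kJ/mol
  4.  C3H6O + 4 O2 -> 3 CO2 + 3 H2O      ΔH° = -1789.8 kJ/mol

eq. 1 as written: -1937.0 kJ/mol
eq. 2 reversed and × 3: (-3)·(+52.3) = -156.9 kJ/mol
eq. 3 as written: -285.8 kJ/mol
eq. 4 reversed: +1789.8 kJ/mol
Since enthalpy is a state function, ΔH° = (-1937.0) + (-156.9) + (-285.8) + (+1789.8) = -589.9 kJ/mol

ΔH° = -589.9 kJ/mol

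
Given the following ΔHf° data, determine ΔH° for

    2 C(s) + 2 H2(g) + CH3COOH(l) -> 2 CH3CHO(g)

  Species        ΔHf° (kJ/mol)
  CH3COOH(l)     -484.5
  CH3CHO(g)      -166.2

ΔH° = 152.1 kJ/mol

Products: 2·(-166.2) = -332.4
Reactants: 2·(+0.0) + 2·(+0.0) + 1·(-484.5) = -484.5
ΔH° = (-332.4) − (-484.5) = 152.1 kJ/mol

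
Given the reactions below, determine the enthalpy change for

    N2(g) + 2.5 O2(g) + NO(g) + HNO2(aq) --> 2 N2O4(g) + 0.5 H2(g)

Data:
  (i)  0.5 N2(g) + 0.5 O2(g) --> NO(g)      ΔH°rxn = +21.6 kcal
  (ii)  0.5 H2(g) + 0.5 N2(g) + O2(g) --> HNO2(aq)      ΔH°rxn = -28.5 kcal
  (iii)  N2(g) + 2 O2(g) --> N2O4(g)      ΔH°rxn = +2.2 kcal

ΔH°rxn = 11.3 kcal

(i) reversed: -21.6 kcal
(ii) reversed: +28.5 kcal
(iii) × 2: (2)·(+2.2) = +4.4 kcal
ΔH°rxn = (-1)·(+21.6) + (-1)·(-28.5) + (2)·(+2.2) = 11.3 kcal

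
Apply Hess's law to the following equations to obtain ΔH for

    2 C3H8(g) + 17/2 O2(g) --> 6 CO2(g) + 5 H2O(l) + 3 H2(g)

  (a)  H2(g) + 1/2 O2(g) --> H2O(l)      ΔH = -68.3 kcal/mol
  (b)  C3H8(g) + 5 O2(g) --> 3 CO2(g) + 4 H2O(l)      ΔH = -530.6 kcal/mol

(a) reversed and × 3: (-3)·(-68.3) = +204.9 kcal/mol
(b) × 2: (2)·(-530.6) = -1061.2 kcal/mol
Since enthalpy is a state function, ΔH = (+204.9) + (-1061.2) = -856.3 kcal/mol

ΔH = -856.3 kcal/mol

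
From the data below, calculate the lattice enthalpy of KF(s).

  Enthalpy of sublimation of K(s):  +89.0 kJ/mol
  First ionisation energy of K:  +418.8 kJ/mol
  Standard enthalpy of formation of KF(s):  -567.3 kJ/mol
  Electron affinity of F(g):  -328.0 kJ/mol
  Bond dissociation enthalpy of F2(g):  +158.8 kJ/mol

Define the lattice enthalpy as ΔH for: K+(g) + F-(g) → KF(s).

ΔHf° = 1·ΔHsub + 1·(ΣIE) + 1/2·D(F2) + 1·EA + U
-567.3 = 1·(+89.0) + 1·(+418.8) + 1/2·(+158.8) + 1·(-328.0) + U
U = -567.3 − (+259.2) = -826.5 kJ/mol

U = -826.5 kJ/mol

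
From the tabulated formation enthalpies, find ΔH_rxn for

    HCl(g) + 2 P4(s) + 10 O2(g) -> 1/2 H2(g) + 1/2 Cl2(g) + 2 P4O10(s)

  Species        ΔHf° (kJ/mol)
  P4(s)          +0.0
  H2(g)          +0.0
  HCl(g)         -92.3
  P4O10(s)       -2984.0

ΔH_rxn = -5875.7 kJ/mol

Products: 1/2·(+0.0) + 1/2·(+0.0) + 2·(-2984.0) = -5968.0
Reactants: 1·(-92.3) + 2·(+0.0) + 10·(+0.0) = -92.3
ΔH_rxn = (-5968.0) − (-92.3) = -5875.7 kJ/mol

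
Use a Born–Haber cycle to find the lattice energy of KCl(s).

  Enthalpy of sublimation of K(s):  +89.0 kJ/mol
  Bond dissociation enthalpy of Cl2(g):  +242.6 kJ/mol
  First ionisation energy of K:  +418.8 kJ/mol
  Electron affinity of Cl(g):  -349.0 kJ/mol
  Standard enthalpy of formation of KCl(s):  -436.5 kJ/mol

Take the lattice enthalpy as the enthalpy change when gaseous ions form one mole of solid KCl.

ΔHf° = 1·ΔHsub + 1·(ΣIE) + 1/2·D(Cl2) + 1·EA + U
-436.5 = 1·(+89.0) + 1·(+418.8) + 1/2·(+242.6) + 1·(-349.0) + U
U = -436.5 − (+280.1) = -716.6 kJ/mol

U = -716.6 kJ/mol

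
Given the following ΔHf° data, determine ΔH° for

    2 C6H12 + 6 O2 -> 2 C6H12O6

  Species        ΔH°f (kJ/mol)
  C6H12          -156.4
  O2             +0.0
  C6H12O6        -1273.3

ΔH° = -2233.8 kJ/mol

Products: 2·(-1273.3) = -2546.6
Reactants: 2·(-156.4) + 6·(+0.0) = -312.8
ΔH° = (-2546.6) − (-312.8) = -2233.8 kJ/mol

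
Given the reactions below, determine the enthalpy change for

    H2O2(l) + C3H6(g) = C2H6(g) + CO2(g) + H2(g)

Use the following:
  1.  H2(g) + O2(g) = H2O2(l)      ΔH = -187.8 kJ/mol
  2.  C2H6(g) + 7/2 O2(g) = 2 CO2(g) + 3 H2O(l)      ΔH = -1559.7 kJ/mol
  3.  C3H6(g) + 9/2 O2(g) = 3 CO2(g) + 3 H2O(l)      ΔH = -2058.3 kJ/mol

eq. 1 reversed (H2O2(l) must end up as a reactant): +187.8 kJ/mol
eq. 2 reversed (C2H6(g) must end up as a product): +1559.7 kJ/mol
eq. 3 as written (C3H6(g) already on the reactant side): -2058.3 kJ/mol
By Hess's law, ΔH = (-1)·(-187.8) + (-1)·(-1559.7) + (1)·(-2058.3) = -310.8 kJ/mol

ΔH = -310.8 kJ/mol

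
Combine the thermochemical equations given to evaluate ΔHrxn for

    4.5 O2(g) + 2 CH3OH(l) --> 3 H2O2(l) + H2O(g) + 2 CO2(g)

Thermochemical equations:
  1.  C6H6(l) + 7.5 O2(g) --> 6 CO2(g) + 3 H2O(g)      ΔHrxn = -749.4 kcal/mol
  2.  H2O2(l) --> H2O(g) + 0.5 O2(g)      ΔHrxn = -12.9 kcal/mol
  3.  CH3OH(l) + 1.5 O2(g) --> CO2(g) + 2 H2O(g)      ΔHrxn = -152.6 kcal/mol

ΔHrxn = -266.5 kcal/mol

eq. 1: not needed (C6H6(l) appears nowhere else).
eq. 2 reversed and × 3 (H2O2(l) must end up as a product; scale by 3 for the 3 H2O2(l)): (-3)·(-12.9) = +38.7 kcal/mol
eq. 3 × 2 (×2 to match 2 CH3OH(l) in the target): (2)·(-152.6) = -305.2 kcal/mol
ΔHrxn = (-3)·(-12.9) + (2)·(-152.6) = -266.5 kcal/mol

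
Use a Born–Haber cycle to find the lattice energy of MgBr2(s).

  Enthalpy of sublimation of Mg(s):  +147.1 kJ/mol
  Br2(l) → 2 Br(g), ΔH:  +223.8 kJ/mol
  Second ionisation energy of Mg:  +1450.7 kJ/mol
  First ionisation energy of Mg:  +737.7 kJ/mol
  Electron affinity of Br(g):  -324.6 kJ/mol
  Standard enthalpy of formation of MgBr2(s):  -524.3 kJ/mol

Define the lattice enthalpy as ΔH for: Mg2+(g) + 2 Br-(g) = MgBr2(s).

U = -2434.4 kJ/mol

ΔHf° = 1·ΔHsub + 1·(ΣIE) + 1·D(Br2) + 2·EA + U
-524.3 = 1·(+147.1) + 1·(+2188.4) + 1·(+223.8) + 2·(-324.6) + U
U = -524.3 − (+1910.1) = -2434.4 kJ/mol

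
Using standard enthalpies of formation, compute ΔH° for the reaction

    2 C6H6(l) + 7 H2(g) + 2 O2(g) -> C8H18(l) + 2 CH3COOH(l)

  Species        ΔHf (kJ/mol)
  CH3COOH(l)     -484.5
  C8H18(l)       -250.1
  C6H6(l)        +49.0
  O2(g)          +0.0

Products: 1·(-250.1) + 2·(-484.5) = -1219.1
Reactants: 2·(+49.0) + 7·(+0.0) + 2·(+0.0) = +98.0
ΔH° = (-1219.1) − (+98.0) = -1317.1 kJ/mol

ΔH° = -1317.1 kJ/mol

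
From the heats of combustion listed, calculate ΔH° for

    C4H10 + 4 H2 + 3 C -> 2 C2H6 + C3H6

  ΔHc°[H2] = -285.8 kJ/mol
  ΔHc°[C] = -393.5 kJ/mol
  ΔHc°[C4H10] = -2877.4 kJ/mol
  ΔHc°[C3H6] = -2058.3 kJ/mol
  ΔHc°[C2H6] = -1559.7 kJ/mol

With combustion enthalpies, reactants minus products:
= [1·(-2877.4) + 4·(-285.8) + 3·(-393.5)] − [2·(-1559.7) + 1·(-2058.3)]
= -23.4 kJ/mol

ΔH° = -23.4 kJ/mol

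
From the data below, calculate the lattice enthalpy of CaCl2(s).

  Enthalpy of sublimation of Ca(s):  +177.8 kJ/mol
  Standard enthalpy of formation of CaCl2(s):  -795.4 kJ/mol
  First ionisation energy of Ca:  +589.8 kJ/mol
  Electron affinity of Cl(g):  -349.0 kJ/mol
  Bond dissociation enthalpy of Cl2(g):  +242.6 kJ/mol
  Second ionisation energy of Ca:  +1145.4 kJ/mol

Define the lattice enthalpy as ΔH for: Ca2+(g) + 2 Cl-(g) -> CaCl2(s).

U = -2253.0 kJ/mol

ΔHf° = 1·ΔHsub + 1·(ΣIE) + 1·D(Cl2) + 2·EA + U
-795.4 = 1·(+177.8) + 1·(+1735.2) + 1·(+242.6) + 2·(-349.0) + U
U = -795.4 − (+1457.6) = -2253.0 kJ/mol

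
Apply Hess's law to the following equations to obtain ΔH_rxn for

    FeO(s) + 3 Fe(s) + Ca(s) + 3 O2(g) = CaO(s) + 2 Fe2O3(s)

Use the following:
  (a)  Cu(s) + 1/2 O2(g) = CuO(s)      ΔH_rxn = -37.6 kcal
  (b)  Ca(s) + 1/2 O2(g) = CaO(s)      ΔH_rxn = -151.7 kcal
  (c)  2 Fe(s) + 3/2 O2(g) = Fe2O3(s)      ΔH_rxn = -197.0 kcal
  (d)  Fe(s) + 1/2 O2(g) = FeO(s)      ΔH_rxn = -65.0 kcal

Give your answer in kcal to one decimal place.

(a): not needed.
(b) as written: -151.7 kcal
(c) × 2: (2)·(-197.0) = -394.0 kcal
(d) reversed: +65.0 kcal
Combining the equations, ΔH_rxn = (-151.7) + (-394.0) + (+65.0) = -480.7 kcal

ΔH_rxn = -480.7 kcal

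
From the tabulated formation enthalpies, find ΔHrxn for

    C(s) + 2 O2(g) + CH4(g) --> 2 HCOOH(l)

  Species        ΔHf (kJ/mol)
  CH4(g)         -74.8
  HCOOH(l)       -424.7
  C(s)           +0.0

ΔHrxn = -774.6 kJ/mol

Products: 2·(-424.7) = -849.4
Reactants: 1·(+0.0) + 2·(+0.0) + 1·(-74.8) = -74.8
ΔHrxn = (-849.4) − (-74.8) = -774.6 kJ/mol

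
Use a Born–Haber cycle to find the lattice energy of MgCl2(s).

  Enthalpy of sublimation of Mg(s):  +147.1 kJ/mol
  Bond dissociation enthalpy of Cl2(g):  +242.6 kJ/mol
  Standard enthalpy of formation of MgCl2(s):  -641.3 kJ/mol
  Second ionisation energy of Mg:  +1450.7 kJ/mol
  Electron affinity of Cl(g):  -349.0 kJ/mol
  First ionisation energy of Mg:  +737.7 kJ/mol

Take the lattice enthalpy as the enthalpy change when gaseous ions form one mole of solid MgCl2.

ΔHf° = 1·ΔHsub + 1·(ΣIE) + 1·D(Cl2) + 2·EA + U
-641.3 = 1·(+147.1) + 1·(+2188.4) + 1·(+242.6) + 2·(-349.0) + U
U = -641.3 − (+1880.1) = -2521.4 kJ/mol

U = -2521.4 kJ/mol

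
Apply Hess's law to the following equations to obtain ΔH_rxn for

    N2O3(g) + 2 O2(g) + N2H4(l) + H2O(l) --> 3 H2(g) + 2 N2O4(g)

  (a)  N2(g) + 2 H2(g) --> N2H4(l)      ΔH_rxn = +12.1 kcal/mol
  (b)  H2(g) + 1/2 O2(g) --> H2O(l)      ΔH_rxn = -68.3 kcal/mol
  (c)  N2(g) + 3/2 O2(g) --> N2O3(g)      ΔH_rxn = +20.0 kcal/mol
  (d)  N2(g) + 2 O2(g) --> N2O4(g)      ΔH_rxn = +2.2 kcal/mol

(a) reversed (reverse to put N2H4(l) on the reactant side): -12.1 kcal/mol
(b) reversed (reverse to put H2O(l) on the reactant side): +68.3 kcal/mol
(c) reversed (reverse to put N2O3(g) on the reactant side): -20.0 kcal/mol
(d) × 2 (scale by 2 for the 2 N2O4(g)): (2)·(+2.2) = +4.4 kcal/mol
Summing the manipulated equations, ΔH_rxn = (-1)·(+12.1) + (-1)·(-68.3) + (-1)·(+20.0) + (2)·(+2.2) = 40.6 kcal/mol

ΔH_rxn = 40.6 kcal/mol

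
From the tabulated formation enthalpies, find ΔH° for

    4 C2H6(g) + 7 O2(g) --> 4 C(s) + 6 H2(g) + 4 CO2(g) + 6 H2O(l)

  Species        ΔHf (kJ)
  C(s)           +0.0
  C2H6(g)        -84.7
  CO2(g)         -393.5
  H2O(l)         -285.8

Products: 4·(+0.0) + 6·(+0.0) + 4·(-393.5) + 6·(-285.8) = -3288.8
Reactants: 4·(-84.7) + 7·(+0.0) = -338.8
ΔH° = (-3288.8) − (-338.8) = -2950.0 kJ

ΔH° = -2950.0 kJ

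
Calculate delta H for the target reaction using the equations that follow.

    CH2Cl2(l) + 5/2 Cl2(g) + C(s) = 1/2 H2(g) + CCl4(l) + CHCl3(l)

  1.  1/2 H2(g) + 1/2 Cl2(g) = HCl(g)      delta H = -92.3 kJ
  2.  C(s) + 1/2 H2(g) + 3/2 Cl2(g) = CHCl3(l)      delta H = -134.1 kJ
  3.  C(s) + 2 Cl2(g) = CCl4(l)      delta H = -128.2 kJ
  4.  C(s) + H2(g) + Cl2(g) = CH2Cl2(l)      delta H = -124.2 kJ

delta H = -138.1 kJ

eq. 1: not needed (HCl(g) appears nowhere else).
eq. 2 as written (CHCl3(l) already on the product side): -134.1 kJ
eq. 3 as written (CCl4(l) already on the product side): -128.2 kJ
eq. 4 reversed (reverse to put CH2Cl2(l) on the reactant side): +124.2 kJ
By Hess's law, delta H = (1)·(-134.1) + (1)·(-128.2) + (-1)·(-124.2) = -138.1 kJ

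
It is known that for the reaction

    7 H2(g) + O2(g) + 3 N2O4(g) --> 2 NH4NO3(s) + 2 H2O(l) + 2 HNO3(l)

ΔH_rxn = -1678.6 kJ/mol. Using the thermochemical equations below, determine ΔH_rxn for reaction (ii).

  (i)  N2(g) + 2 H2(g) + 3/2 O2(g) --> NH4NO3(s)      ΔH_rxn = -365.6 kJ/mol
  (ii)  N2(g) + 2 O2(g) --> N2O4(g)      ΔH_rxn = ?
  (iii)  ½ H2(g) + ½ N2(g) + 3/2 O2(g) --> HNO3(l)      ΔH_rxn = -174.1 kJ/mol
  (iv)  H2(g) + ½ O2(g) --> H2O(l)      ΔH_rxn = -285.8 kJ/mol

(i) × 2: (2)·(-365.6) = -731.2 kJ/mol
(ii) reversed and × 3: contributes −3·x
(iii) × 2: (2)·(-174.1) = -348.2 kJ/mol
(iv) × 2: (2)·(-285.8) = -571.6 kJ/mol
-1678.6 = (-731.2) + (-348.2) + (-571.6) − 3·x
x = (-1678.6 − (-1651.0)) / (-3) = 9.2 kJ/mol

ΔH_rxn = 9.2 kJ/mol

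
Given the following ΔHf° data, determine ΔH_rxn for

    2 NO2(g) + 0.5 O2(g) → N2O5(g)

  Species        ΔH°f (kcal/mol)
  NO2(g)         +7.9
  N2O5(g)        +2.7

ΔH_rxn = -13.1 kcal/mol

Products: 1·(+2.7) = +2.7
Reactants: 2·(+7.9) + 1/2·(+0.0) = +15.8
ΔH_rxn = (+2.7) − (+15.8) = -13.1 kcal/mol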